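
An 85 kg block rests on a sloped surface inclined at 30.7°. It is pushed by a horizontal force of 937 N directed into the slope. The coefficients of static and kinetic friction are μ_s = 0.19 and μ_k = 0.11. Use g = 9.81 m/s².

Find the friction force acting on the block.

f ≈ 131 N (down the incline)

The horizontal push has a component P sin θ into the surface, so N = m g cos θ + P sin θ = 717 + 478.4 = 1195 N.
Along the incline, the net driving force (taking up-slope positive) is P cos θ − m g sin θ = 805.7 − 425.7 = 380 N, so equilibrium requires friction f = -380 N (down-slope).
Maximum static friction: μ_s N = 0.19 × 1195 = 227.1 N.
|f_req| = 380 > 227.1 N → the block slides up the incline; f = μ_k N = 0.11 × 1195 = 131 N.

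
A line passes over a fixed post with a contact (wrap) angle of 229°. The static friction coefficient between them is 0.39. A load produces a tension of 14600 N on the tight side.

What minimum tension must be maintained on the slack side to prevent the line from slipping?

T_min ≈ 3070 N

Capstan equation at impending slip: T_tight/T_slack = e^{μβ}.
β = 229° = 3.997 rad; e^{μβ} = e^{0.39×3.997} = 4.753.
T_slack = T_tight / e^{μβ} = 14600 / 4.753 = 3070 N.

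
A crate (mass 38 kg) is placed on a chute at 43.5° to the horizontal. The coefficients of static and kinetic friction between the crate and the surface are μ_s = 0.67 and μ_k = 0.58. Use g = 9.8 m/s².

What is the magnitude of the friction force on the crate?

Normal force: N = m g cos θ = 38 × 9.8 × cos 43.5° = 270.1 N.
For equilibrium along the incline, friction must balance the weight component: f = m g sin θ = 256.3 N up the slope.
Static friction can supply at most μ_s N = 181 N.
|256.3| exceeds 181 N, so the crate slips down-slope; friction is kinetic, f = μ_k N = 0.58×270.1 = 157 N.

f ≈ 157 N (up the incline)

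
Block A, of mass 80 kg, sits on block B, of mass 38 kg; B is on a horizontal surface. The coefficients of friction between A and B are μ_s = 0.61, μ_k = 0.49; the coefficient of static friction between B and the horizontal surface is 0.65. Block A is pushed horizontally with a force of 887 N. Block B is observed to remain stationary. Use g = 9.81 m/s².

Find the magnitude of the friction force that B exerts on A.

Between the blocks, N₁ = m_A g = 784.8 N.
Maximum static friction on A from B: μ_s N₁ = 0.61×784.8 = 478.7 N.
P = 887 N exceeds that limit, so A slips over B and the interface friction becomes kinetic: f₁ = μ_k N₁ = 0.49×784.8 = 385 N.
By Newton's third law B feels 385 N forward from A. With B stationary, the floor's static friction on B balances it: f₂ = 385 N (well within μ_s(m_A+m_B)g = 752.4 N).

f ≈ 385 N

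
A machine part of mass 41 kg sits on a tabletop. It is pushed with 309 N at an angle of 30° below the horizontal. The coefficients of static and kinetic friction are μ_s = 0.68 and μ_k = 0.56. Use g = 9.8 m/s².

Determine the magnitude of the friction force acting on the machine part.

N = m g + P sin α = 401.8 + 309×sin 30° = 556.3 N.
For equilibrium, f = P cos α = 309×cos 30° = 267.6 N.
μ_s N = 0.68 × 556.3 = 378.3 N.
Since 267.6 N does not exceed the limit, the machine part stays at rest and f = 268 N.

f ≈ 268 N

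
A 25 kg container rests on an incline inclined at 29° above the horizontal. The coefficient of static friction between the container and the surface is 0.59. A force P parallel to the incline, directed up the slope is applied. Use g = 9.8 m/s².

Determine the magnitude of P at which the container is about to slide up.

At impending motion up the slope, friction acts down-slope at its limit: f = μ_s N.
P is parallel to the surface, so N = m g cos θ = 214 N.
Along the incline: P = m g sin θ + μ_s N = 119 + 0.59×214 = 245 N.

P ≈ 245 N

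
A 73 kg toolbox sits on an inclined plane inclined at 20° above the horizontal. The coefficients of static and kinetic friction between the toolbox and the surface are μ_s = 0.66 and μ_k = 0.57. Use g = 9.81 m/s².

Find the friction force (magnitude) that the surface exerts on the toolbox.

The normal reaction is N = m g cos θ = 672.9 N.
For equilibrium along the incline, friction must balance the weight component: f = m g sin θ = 244.9 N up the slope.
The static-friction ceiling is μ_s N = 0.66 × 672.9 = 444.1 N.
Since |244.9| ≤ 444.1 N, static friction is sufficient; f equals the required value, not μ_s N.

f ≈ 245 N (up the incline)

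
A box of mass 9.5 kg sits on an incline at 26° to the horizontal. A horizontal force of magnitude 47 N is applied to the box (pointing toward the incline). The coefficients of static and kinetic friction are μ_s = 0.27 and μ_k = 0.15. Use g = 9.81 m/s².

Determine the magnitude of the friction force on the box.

Normal direction: N = m g cos θ + P sin θ = 104.4 N.
Along the incline, the net driving force (taking up-slope positive) is P cos θ − m g sin θ = 42.24 − 40.85 = 1.389 N, so equilibrium requires friction f = -1.389 N (down-slope).
Maximum static friction: μ_s N = 0.27 × 104.4 = 28.18 N.
|f_req| = 1.389 ≤ 28.18 N → the box is in equilibrium; friction equals the required value.

f ≈ 1.39 N (down the incline)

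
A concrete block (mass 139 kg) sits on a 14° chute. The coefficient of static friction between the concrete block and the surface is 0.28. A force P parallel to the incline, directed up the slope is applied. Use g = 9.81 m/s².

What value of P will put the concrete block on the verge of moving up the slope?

P ≈ 700 N

At impending motion up the slope, friction acts down-slope at its limit: f = μ_s N.
P is parallel to the surface, so N = m g cos θ = 1320 N.
Along the incline: P = m g sin θ + μ_s N = 330 + 0.28×1320 = 700 N.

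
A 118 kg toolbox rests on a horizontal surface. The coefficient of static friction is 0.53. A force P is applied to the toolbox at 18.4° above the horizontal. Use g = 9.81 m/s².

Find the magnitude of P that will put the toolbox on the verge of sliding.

P ≈ 550 N

N = m g − P sin α (the pull lifts the toolbox).
At impending slip, P cos α = μ_s N = μ_s (m g − P sin α).
Solving: P (cos α + μ_s sin α) = μ_s m g → P = 0.53×1160/(cos 18.4° + 0.53 sin 18.4°) = 614/1.116 = 550 N.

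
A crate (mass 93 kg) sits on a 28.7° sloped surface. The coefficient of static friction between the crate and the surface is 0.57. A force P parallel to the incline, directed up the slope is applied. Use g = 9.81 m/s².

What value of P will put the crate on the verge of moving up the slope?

At impending motion up the slope, friction acts down-slope at its limit: f = μ_s N.
P is parallel to the surface, so N = m g cos θ = 800 N.
Along the incline: P = m g sin θ + μ_s N = 438 + 0.57×800 = 894 N.

P ≈ 894 N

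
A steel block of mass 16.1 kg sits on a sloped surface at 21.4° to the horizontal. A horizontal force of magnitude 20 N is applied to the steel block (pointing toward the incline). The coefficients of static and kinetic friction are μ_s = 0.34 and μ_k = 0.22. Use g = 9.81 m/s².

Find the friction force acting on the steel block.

f ≈ 39 N (up the incline)

Resolve perpendicular to the incline: N = m g cos θ + P sin θ = 16.1×9.81×cos 21.4° + 20×sin 21.4° = 154.3 N.
Parallel to the incline: P cos θ − m g sin θ = 18.62 − 57.63 = -39.01 N; the friction needed to balance this is 39.01 N acting up the slope.
The limit of static friction is μ_s N = 52.48 N.
Since 39.01 N is within the 52.48 N limit, the steel block stays put and friction is exactly 39 N.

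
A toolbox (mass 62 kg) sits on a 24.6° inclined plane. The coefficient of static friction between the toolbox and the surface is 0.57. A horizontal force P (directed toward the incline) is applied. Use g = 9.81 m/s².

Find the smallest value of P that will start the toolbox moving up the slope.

P ≈ 846 N

At impending motion up the slope, friction acts down-slope at its limit: f = μ_s N.
Perpendicular to the incline: N = m g cos θ + P sin θ.
Along the incline: P cos θ = m g sin θ + μ_s N = m g sin θ + μ_s (m g cos θ + P sin θ).
Solving, P (cos θ − μ_s sin θ) = m g (sin θ + μ_s cos θ), so P = 62×9.81×(sin 24.6° + 0.57 cos 24.6°)/(cos 24.6° − 0.57 sin 24.6°) = 608×0.9345/0.672 = 846 N.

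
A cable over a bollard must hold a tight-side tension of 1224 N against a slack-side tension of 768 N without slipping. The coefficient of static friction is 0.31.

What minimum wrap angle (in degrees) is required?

β_min ≈ 86.1°

T₂/T₁ = e^{μβ} → β = ln(T₂/T₁)/μ.
β = ln(1224/768)/0.31 = 0.4661/0.31 = 1.504 rad.
In degrees: β = 1.504 × 180/π = 86.1°.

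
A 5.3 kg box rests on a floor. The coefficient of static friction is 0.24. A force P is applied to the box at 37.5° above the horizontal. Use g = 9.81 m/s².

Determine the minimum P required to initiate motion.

N = m g − P sin α (the pull lifts the box).
At impending slip, P cos α = μ_s N = μ_s (m g − P sin α).
Solving: P (cos α + μ_s sin α) = μ_s m g → P = 0.24×52/(cos 37.5° + 0.24 sin 37.5°) = 12.5/0.9395 = 13.3 N.

P ≈ 13.3 N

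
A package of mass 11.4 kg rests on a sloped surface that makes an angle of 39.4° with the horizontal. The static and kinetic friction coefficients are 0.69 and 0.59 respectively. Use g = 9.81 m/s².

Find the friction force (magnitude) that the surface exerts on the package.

f ≈ 51 N (up the incline)

Perpendicular to the surface, N = m g cos θ = 11.4·9.81·cos 39.4° = 86.42 N.
For equilibrium along the incline, friction must balance the weight component: f = m g sin θ = 70.98 N up the slope.
The static-friction ceiling is μ_s N = 0.69 × 86.42 = 59.63 N.
Since |70.98| > 59.63 N, static friction cannot hold it; the package slides down the incline and kinetic friction applies: f = μ_k N = 0.59 × 86.42 = 51 N.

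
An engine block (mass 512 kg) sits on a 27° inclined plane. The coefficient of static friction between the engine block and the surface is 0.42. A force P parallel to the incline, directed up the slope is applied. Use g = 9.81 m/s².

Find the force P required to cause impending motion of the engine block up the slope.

At impending motion up the slope, friction acts down-slope at its limit: f = μ_s N.
P is parallel to the surface, so N = m g cos θ = 4480 N.
Along the incline: P = m g sin θ + μ_s N = 2280 + 0.42×4480 = 4160 N.

P ≈ 4160 N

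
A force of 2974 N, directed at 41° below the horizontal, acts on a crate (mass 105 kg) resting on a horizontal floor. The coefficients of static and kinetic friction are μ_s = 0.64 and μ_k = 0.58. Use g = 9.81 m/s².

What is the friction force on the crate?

N = m g + P sin α = 1030 + 2974×sin 41° = 2981 N.
Horizontally, friction must balance P cos α = 2245 N.
The static-friction limit is μ_s N = 1908 N.
The required friction exceeds μ_s N, so the crate moves and f = μ_k N = 1730 N.

f ≈ 1730 N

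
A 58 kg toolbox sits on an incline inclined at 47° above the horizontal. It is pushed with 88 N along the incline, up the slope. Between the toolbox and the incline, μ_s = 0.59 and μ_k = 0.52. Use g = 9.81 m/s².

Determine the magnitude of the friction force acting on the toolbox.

f ≈ 202 N (up the incline)

Perpendicular to the surface, N = m g cos θ = 58·9.81·cos 47° = 388 N.
For equilibrium along the incline the friction force must supply f = m g sin θ − P = 416.1 − 88 = 328.1 N (positive meaning up-slope).
The static-friction ceiling is μ_s N = 0.59 × 388 = 228.9 N.
Since |328.1| > 228.9 N, static friction cannot hold it; the toolbox slides down the incline and kinetic friction applies: f = μ_k N = 0.52 × 388 = 202 N.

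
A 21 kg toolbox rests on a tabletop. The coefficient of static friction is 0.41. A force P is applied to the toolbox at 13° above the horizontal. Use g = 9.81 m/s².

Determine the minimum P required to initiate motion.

P ≈ 79.2 N

N = m g − P sin α (the pull lifts the toolbox).
At impending slip, P cos α = μ_s N = μ_s (m g − P sin α).
Solving: P (cos α + μ_s sin α) = μ_s m g → P = 0.41×206/(cos 13° + 0.41 sin 13°) = 84.5/1.067 = 79.2 N.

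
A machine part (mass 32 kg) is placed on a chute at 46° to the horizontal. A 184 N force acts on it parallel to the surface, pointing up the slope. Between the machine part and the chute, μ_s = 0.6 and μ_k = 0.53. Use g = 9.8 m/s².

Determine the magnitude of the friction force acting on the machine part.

f ≈ 41.6 N (up the incline)

The normal reaction is N = m g cos θ = 217.8 N.
Parallel to the incline, ΣF = 0 gives f = m g sin θ − P = 225.6 − 184 = 41.58 N (up-slope positive).
Maximum static friction available: μ_s N = 0.6 × 217.8 = 130.7 N.
Since |41.58| ≤ 130.7 N, static friction is sufficient; f equals the required value, not μ_s N.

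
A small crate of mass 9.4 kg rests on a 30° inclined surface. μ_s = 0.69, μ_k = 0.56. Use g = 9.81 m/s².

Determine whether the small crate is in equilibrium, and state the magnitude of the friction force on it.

N = m g cos θ = 79.9 N.
Down-slope weight component: m g sin θ = 46.1 N.
μ_s N = 55.1 N.
46.1 ≤ 55.1 N, so it stays put; friction = 46.1 N.

f ≈ 46.1 N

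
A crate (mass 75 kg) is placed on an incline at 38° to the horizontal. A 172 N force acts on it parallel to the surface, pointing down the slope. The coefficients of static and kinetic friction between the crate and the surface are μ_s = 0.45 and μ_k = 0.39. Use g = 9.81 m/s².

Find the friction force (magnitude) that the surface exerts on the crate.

f ≈ 226 N (up the incline)

The normal reaction is N = m g cos θ = 579.8 N.
Parallel to the incline, ΣF = 0 gives f = m g sin θ + P = 453 + 172 = 625 N (up-slope positive).
The static-friction ceiling is μ_s N = 0.45 × 579.8 = 260.9 N.
Since |625| > 260.9 N, static friction cannot hold it; the crate slides down the incline and kinetic friction applies: f = μ_k N = 0.39 × 579.8 = 226 N.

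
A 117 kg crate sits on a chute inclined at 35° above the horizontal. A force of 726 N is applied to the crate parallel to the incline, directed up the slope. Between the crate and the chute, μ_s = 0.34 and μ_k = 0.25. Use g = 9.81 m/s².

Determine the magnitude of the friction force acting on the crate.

f ≈ 67.7 N (down the incline)

The normal reaction is N = m g cos θ = 940.2 N.
For equilibrium along the incline the friction force must supply f = m g sin θ − P = 658.3 − 726 = -67.67 N (positive meaning up-slope).
Static friction can supply at most μ_s N = 319.7 N.
Since |-67.67| ≤ 319.7 N, static friction is sufficient; f equals the required value, not μ_s N.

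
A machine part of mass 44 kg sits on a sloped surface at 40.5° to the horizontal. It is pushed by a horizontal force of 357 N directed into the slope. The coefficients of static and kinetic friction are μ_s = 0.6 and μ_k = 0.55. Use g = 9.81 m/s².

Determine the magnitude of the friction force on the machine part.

Resolve perpendicular to the incline: N = m g cos θ + P sin θ = 44×9.81×cos 40.5° + 357×sin 40.5° = 560.1 N.
Along the incline, the net driving force (taking up-slope positive) is P cos θ − m g sin θ = 271.5 − 280.3 = -8.863 N, so equilibrium requires friction f = 8.863 N (up-slope).
The limit of static friction is μ_s N = 336 N.
|f_req| = 8.863 ≤ 336 N → the machine part is in equilibrium; friction equals the required value.

f ≈ 8.86 N (up the incline)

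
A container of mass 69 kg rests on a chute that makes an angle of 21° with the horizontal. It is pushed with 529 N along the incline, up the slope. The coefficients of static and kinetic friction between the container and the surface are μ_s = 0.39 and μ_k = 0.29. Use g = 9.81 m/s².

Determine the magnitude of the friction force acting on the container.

Perpendicular to the surface, N = m g cos θ = 69·9.81·cos 21° = 631.9 N.
For equilibrium along the incline the friction force must supply f = m g sin θ − P = 242.6 − 529 = -286.4 N (positive meaning up-slope).
Static friction can supply at most μ_s N = 246.5 N.
Since |-286.4| > 246.5 N, static friction cannot hold it; the container slides up the incline and kinetic friction applies: f = μ_k N = 0.29 × 631.9 = 183 N.

f ≈ 183 N (down the incline)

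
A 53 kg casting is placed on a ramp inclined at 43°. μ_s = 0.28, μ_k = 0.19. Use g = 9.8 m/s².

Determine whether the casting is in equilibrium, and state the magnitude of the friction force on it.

N = m g cos θ = 380 N.
Down-slope weight component: m g sin θ = 354 N.
μ_s N = 106 N.
354 > 106 N, so it slides; kinetic friction f = μ_k N = 0.19×380 = 72.2 N.

f ≈ 72.2 N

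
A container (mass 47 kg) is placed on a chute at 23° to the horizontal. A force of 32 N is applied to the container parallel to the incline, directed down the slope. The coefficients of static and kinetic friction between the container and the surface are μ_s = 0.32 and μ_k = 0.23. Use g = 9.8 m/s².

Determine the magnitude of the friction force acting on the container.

f ≈ 97.5 N (up the incline)

Normal force: N = m g cos θ = 47 × 9.8 × cos 23° = 424 N.
The friction needed for equilibrium is m g sin θ + P = 180 + 32 = 212 N, measured positive up-slope.
The static-friction ceiling is μ_s N = 0.32 × 424 = 135.7 N.
Since |212| > 135.7 N, static friction cannot hold it; the container slides down the incline and kinetic friction applies: f = μ_k N = 0.23 × 424 = 97.5 N.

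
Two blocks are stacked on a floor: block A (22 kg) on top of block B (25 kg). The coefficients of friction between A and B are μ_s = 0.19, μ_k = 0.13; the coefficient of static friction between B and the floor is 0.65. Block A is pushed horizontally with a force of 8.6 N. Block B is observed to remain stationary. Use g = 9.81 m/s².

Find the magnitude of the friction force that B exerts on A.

Normal force at the A–B interface: N₁ = m_A g = 215.8 N.
So the A–B interface can sustain at most μ_s N₁ = 41.01 N of static friction.
P = 8.6 N is within that limit, so A and B move together (both at rest); the A–B friction is simply f₁ = P = 8.6 N.
B experiences an equal 8.6 N forward from A (third law). B is in equilibrium, so the floor supplies f₂ = 8.6 N of static friction (limit μ_s(m_A+m_B)g = 299.7 N, not exceeded).

f ≈ 8.6 N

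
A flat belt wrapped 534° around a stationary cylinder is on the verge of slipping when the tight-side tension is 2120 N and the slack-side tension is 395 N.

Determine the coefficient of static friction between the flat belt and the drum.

T₂/T₁ = e^{μβ} → μ = ln(T₂/T₁)/β.
β = 534° = 9.32 rad.
μ = ln(2120/395)/9.32 = ln(5.367)/9.32 = 0.18.

μ ≈ 0.18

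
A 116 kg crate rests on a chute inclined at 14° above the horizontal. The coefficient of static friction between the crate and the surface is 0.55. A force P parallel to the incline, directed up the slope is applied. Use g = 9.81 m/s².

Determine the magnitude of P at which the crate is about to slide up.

P ≈ 883 N

At impending motion up the slope, friction acts down-slope at its limit: f = μ_s N.
P is parallel to the surface, so N = m g cos θ = 1100 N.
Along the incline: P = m g sin θ + μ_s N = 275 + 0.55×1100 = 883 N.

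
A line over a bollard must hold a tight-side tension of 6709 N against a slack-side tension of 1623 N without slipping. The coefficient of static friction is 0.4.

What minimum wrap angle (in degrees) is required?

β_min ≈ 203°

T₂/T₁ = e^{μβ} → β = ln(T₂/T₁)/μ.
β = ln(6709/1623)/0.4 = 1.419/0.4 = 3.548 rad.
In degrees: β = 3.548 × 180/π = 203°.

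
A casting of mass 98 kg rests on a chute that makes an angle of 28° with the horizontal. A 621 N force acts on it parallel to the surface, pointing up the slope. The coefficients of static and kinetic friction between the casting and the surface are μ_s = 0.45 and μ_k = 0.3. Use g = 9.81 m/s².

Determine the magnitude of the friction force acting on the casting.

Perpendicular to the surface, N = m g cos θ = 98·9.81·cos 28° = 848.8 N.
The friction needed for equilibrium is m g sin θ − P = 451.3 − 621 = -169.7 N, measured positive up-slope.
Maximum static friction available: μ_s N = 0.45 × 848.8 = 382 N.
Since |-169.7| ≤ 382 N, the casting remains in static equilibrium and friction takes exactly the required value.

f ≈ 170 N (down the incline)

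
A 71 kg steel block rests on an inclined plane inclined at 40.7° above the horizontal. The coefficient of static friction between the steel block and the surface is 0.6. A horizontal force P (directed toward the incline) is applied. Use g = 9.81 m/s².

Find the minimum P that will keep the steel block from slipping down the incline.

P_min ≈ 120 N

The steel block tends to slide down (tan θ > μ_s), so at the point of impending slip friction acts up-slope at its limit: f = μ_s N.
Perpendicular to the incline: N = m g cos θ + P sin θ.
Along the incline: P cos θ + μ_s N = m g sin θ, i.e. P cos θ + μ_s (m g cos θ + P sin θ) = m g sin θ.
Solving, P (cos θ + μ_s sin θ) = m g (sin θ − μ_s cos θ), so P = 697×0.1972/1.149 = 120 N.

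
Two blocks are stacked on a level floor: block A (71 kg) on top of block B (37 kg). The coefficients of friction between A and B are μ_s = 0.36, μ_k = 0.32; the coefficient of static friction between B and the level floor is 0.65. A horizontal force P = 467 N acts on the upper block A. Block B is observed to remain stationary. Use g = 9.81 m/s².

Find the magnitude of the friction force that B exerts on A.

f ≈ 223 N

Between the blocks, N₁ = m_A g = 696.5 N.
Maximum static friction on A from B: μ_s N₁ = 0.36×696.5 = 250.7 N.
Since P = 467 N > 250.7 N, A slides on B; the A–B friction is kinetic: f₁ = μ_k N₁ = 0.32×696.5 = 223 N.
B experiences an equal 223 N forward from A (third law). B is in equilibrium, so the floor supplies f₂ = 223 N of static friction (limit μ_s(m_A+m_B)g = 688.7 N, not exceeded).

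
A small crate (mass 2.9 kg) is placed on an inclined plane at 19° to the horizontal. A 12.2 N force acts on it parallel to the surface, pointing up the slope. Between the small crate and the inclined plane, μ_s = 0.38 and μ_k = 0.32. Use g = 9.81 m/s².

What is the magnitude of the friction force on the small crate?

f ≈ 2.94 N (down the incline)

The normal reaction is N = m g cos θ = 26.9 N.
For equilibrium along the incline the friction force must supply f = m g sin θ − P = 9.262 − 12.2 = -2.938 N (positive meaning up-slope).
Static friction can supply at most μ_s N = 10.22 N.
Since |-2.938| ≤ 10.22 N, no slip — friction simply equals what equilibrium demands.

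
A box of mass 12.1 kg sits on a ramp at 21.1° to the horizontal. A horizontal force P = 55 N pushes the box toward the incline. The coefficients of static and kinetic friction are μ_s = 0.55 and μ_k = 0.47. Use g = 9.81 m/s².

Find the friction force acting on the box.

f ≈ 8.58 N (down the incline)

Normal direction: N = m g cos θ + P sin θ = 130.5 N.
Parallel to the incline: P cos θ − m g sin θ = 51.31 − 42.73 = 8.58 N; the friction needed to balance this is 8.58 N acting down the slope.
The limit of static friction is μ_s N = 71.8 N.
|f_req| = 8.58 ≤ 71.8 N → the box is in equilibrium; friction equals the required value.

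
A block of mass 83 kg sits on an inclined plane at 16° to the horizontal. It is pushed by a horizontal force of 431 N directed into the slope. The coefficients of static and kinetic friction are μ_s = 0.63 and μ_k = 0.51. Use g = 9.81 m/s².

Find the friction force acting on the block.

The horizontal push has a component P sin θ into the surface, so N = m g cos θ + P sin θ = 782.7 + 118.8 = 901.5 N.
Along the incline, the net driving force (taking up-slope positive) is P cos θ − m g sin θ = 414.3 − 224.4 = 189.9 N, so equilibrium requires friction f = -189.9 N (down-slope).
The limit of static friction is μ_s N = 567.9 N.
Since 189.9 N is within the 567.9 N limit, the block stays put and friction is exactly 190 N.

f ≈ 190 N (down the incline)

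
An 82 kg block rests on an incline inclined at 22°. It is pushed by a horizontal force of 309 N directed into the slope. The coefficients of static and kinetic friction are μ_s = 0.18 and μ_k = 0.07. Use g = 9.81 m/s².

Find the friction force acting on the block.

f ≈ 14.8 N (up the incline)

Resolve perpendicular to the incline: N = m g cos θ + P sin θ = 82×9.81×cos 22° + 309×sin 22° = 861.6 N.
Parallel to the incline: P cos θ − m g sin θ = 286.5 − 301.3 = -14.84 N; the friction needed to balance this is 14.84 N acting up the slope.
Maximum static friction: μ_s N = 0.18 × 861.6 = 155.1 N.
|f_req| = 14.84 ≤ 155.1 N → the block is in equilibrium; friction equals the required value.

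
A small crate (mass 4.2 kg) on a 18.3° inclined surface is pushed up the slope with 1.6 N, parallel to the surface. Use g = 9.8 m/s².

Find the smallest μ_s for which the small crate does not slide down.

μ_s,min ≈ 0.29

N = m g cos θ = 39.08 N.
Friction must make up the shortfall along the incline: f = m g sin θ − P = 12.92 − 1.6 = 11.32 N.
At the threshold f = μ_s N, so μ_s,min = 11.32/39.08 = 0.29.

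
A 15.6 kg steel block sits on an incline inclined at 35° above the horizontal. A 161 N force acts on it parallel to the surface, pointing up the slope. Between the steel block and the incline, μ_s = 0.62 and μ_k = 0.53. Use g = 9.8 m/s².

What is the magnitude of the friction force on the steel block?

f ≈ 73.3 N (down the incline)

The normal reaction is N = m g cos θ = 125.2 N.
For equilibrium along the incline the friction force must supply f = m g sin θ − P = 87.69 − 161 = -73.31 N (positive meaning up-slope).
Static friction can supply at most μ_s N = 77.64 N.
Since |-73.31| ≤ 77.64 N, no slip — friction simply equals what equilibrium demands.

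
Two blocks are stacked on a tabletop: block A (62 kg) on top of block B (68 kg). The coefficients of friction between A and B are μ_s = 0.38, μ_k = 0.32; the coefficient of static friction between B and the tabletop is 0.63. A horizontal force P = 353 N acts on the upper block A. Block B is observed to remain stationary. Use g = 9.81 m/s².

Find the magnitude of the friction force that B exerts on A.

Normal force at the A–B interface: N₁ = m_A g = 608.2 N.
So the A–B interface can sustain at most μ_s N₁ = 231.1 N of static friction.
Since P = 353 N > 231.1 N, A slides on B; the A–B friction is kinetic: f₁ = μ_k N₁ = 0.32×608.2 = 195 N.
By Newton's third law B feels 195 N forward from A. With B stationary, the floor's static friction on B balances it: f₂ = 195 N (well within μ_s(m_A+m_B)g = 803.4 N).

f ≈ 195 N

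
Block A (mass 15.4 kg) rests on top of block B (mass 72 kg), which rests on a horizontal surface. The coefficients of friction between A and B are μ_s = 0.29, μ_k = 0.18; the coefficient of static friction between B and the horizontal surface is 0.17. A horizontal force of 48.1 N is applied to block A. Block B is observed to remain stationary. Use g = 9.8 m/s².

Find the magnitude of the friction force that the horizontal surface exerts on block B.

f ≈ 27.2 N

Normal force at the A–B interface: N₁ = m_A g = 150.9 N.
Maximum static friction on A from B: μ_s N₁ = 0.29×150.9 = 43.77 N.
Since P = 48.1 N > 43.77 N, A slides on B; the A–B friction is kinetic: f₁ = μ_k N₁ = 0.18×150.9 = 27.2 N.
By Newton's third law B feels 27.2 N forward from A. With B stationary, the floor's static friction on B balances it: f₂ = 27.2 N (well within μ_s(m_A+m_B)g = 145.6 N).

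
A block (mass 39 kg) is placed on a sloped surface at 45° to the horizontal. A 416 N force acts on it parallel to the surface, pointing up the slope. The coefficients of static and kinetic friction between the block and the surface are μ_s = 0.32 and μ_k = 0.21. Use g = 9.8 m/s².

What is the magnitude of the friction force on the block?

f ≈ 56.8 N (down the incline)

Normal force: N = m g cos θ = 39 × 9.8 × cos 45° = 270.3 N.
The friction needed for equilibrium is m g sin θ − P = 270.3 − 416 = -145.7 N, measured positive up-slope.
Static friction can supply at most μ_s N = 86.48 N.
Since |-145.7| > 86.48 N, static friction cannot hold it; the block slides up the incline and kinetic friction applies: f = μ_k N = 0.21 × 270.3 = 56.8 N.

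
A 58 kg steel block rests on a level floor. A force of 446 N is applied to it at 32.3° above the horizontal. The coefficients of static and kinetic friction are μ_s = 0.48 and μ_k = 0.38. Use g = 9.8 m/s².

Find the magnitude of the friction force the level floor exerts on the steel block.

f ≈ 125 N

N = m g − P sin α = 568.4 − 446×sin 32.3° = 330.1 N.
For equilibrium, f = P cos α = 446×cos 32.3° = 377 N.
The static-friction limit is μ_s N = 158.4 N.
The required friction exceeds μ_s N, so the steel block moves and f = μ_k N = 125 N.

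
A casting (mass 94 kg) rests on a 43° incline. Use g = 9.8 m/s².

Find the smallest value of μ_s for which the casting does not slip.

At the slip threshold m g sin θ = μ_s m g cos θ, so μ_s,min = tan θ.
μ_s,min = tan 43° = 0.933.

μ_s,min ≈ 0.933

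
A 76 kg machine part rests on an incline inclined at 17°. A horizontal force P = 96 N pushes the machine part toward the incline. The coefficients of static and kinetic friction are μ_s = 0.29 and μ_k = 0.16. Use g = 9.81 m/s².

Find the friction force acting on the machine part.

The horizontal push has a component P sin θ into the surface, so N = m g cos θ + P sin θ = 713 + 28.07 = 741.1 N.
Along the incline, the net driving force (taking up-slope positive) is P cos θ − m g sin θ = 91.81 − 218 = -126.2 N, so equilibrium requires friction f = 126.2 N (up-slope).
Maximum static friction: μ_s N = 0.29 × 741.1 = 214.9 N.
Since 126.2 N is within the 214.9 N limit, the machine part stays put and friction is exactly 126 N.

f ≈ 126 N (up the incline)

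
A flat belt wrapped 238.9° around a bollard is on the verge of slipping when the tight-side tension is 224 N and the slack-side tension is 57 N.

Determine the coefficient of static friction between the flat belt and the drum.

T₂/T₁ = e^{μβ} → μ = ln(T₂/T₁)/β.
β = 238.9° = 4.17 rad.
μ = ln(224/57)/4.17 = ln(3.93)/4.17 = 0.328.

μ ≈ 0.328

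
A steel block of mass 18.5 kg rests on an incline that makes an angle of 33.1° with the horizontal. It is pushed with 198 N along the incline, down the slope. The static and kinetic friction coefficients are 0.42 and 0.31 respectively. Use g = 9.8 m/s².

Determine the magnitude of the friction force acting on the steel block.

Perpendicular to the surface, N = m g cos θ = 18.5·9.8·cos 33.1° = 151.9 N.
The friction needed for equilibrium is m g sin θ + P = 99.01 + 198 = 297 N, measured positive up-slope.
Static friction can supply at most μ_s N = 63.79 N.
|297| exceeds 63.79 N, so the steel block slips down-slope; friction is kinetic, f = μ_k N = 0.31×151.9 = 47.1 N.

f ≈ 47.1 N (up the incline)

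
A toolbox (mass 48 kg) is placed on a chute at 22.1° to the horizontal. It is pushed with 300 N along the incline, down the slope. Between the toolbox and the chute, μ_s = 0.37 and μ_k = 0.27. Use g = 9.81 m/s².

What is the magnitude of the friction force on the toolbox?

Perpendicular to the surface, N = m g cos θ = 48·9.81·cos 22.1° = 436.3 N.
The friction needed for equilibrium is m g sin θ + P = 177.2 + 300 = 477.2 N, measured positive up-slope.
Static friction can supply at most μ_s N = 161.4 N.
|477.2| exceeds 161.4 N, so the toolbox slips down-slope; friction is kinetic, f = μ_k N = 0.27×436.3 = 118 N.

f ≈ 118 N (up the incline)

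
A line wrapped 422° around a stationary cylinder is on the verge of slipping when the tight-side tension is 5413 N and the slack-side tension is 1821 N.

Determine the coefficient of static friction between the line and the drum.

T₂/T₁ = e^{μβ} → μ = ln(T₂/T₁)/β.
β = 422° = 7.365 rad.
μ = ln(5413/1821)/7.365 = ln(2.973)/7.365 = 0.148.

μ ≈ 0.148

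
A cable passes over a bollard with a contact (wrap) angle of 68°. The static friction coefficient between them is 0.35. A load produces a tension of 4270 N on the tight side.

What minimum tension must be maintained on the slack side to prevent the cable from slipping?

Capstan equation at impending slip: T_tight/T_slack = e^{μβ}.
β = 68° = 1.187 rad; e^{μβ} = e^{0.35×1.187} = 1.515.
T_slack = T_tight / e^{μβ} = 4270 / 1.515 = 2820 N.

T_min ≈ 2820 N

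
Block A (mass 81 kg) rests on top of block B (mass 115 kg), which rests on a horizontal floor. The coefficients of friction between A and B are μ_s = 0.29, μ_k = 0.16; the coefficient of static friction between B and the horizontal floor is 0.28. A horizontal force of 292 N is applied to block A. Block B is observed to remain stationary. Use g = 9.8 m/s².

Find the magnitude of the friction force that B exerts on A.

The normal force B exerts on A is simply A's weight, N₁ = 793.8 N.
So the A–B interface can sustain at most μ_s N₁ = 230.2 N of static friction.
Since P = 292 N > 230.2 N, A slides on B; the A–B friction is kinetic: f₁ = μ_k N₁ = 0.16×793.8 = 127 N.
By Newton's third law B feels 127 N forward from A. With B stationary, the floor's static friction on B balances it: f₂ = 127 N (well within μ_s(m_A+m_B)g = 537.8 N).

f ≈ 127 N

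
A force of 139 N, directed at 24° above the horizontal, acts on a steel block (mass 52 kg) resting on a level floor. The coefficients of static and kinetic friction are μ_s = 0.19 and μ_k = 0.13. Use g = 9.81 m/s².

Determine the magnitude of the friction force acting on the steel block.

N = m g − P sin α = 510.1 − 139×sin 24° = 453.6 N.
For equilibrium, f = P cos α = 139×cos 24° = 127 N.
μ_s N = 0.19 × 453.6 = 86.18 N.
127 > 86.18 N → the steel block slides; f = μ_k N = 0.13×453.6 = 59 N.

f ≈ 59 N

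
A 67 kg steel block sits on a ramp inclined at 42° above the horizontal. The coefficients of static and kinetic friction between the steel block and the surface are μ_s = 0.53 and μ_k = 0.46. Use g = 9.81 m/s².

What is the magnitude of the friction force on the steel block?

f ≈ 225 N (up the incline)

The normal reaction is N = m g cos θ = 488.4 N.
For equilibrium along the incline, friction must balance the weight component: f = m g sin θ = 439.8 N up the slope.
Static friction can supply at most μ_s N = 258.9 N.
|439.8| exceeds 258.9 N, so the steel block slips down-slope; friction is kinetic, f = μ_k N = 0.46×488.4 = 225 N.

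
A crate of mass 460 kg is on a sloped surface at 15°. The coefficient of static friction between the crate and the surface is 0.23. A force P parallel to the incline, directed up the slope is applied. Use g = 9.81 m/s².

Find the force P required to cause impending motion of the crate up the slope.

At impending motion up the slope, friction acts down-slope at its limit: f = μ_s N.
P is parallel to the surface, so N = m g cos θ = 4360 N.
Along the incline: P = m g sin θ + μ_s N = 1170 + 0.23×4360 = 2170 N.

P ≈ 2170 N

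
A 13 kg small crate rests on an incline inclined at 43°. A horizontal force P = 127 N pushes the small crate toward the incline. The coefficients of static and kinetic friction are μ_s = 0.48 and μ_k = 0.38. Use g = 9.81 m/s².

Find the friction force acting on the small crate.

f ≈ 5.91 N (down the incline)

Normal direction: N = m g cos θ + P sin θ = 179.9 N.
Parallel to the incline: P cos θ − m g sin θ = 92.88 − 86.98 = 5.907 N; the friction needed to balance this is 5.907 N acting down the slope.
The limit of static friction is μ_s N = 86.34 N.
|f_req| = 5.907 ≤ 86.34 N → the small crate is in equilibrium; friction equals the required value.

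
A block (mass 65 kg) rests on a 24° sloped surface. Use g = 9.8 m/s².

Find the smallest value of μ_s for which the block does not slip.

μ_s,min ≈ 0.445

At the slip threshold m g sin θ = μ_s m g cos θ, so μ_s,min = tan θ.
μ_s,min = tan 24° = 0.445.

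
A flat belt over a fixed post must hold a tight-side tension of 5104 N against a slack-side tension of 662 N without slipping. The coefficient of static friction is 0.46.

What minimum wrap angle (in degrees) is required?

T₂/T₁ = e^{μβ} → β = ln(T₂/T₁)/μ.
β = ln(5104/662)/0.46 = 2.043/0.46 = 4.44 rad.
In degrees: β = 4.44 × 180/π = 254°.

β_min ≈ 254°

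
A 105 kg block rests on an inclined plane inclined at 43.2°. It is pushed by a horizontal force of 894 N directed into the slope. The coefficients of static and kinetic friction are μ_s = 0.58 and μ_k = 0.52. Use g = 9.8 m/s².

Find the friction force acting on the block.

f ≈ 52.7 N (up the incline)

The horizontal push has a component P sin θ into the surface, so N = m g cos θ + P sin θ = 750.1 + 612 = 1362 N.
Parallel to the incline: P cos θ − m g sin θ = 651.7 − 704.4 = -52.7 N; the friction needed to balance this is 52.7 N acting up the slope.
The limit of static friction is μ_s N = 790 N.
Since 52.7 N is within the 790 N limit, the block stays put and friction is exactly 52.7 N.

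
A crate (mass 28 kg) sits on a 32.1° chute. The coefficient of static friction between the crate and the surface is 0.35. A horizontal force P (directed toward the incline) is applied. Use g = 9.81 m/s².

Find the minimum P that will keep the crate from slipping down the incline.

The crate tends to slide down (tan θ > μ_s), so at the point of impending slip friction acts up-slope at its limit: f = μ_s N.
Perpendicular to the incline: N = m g cos θ + P sin θ.
Along the incline: P cos θ + μ_s N = m g sin θ, i.e. P cos θ + μ_s (m g cos θ + P sin θ) = m g sin θ.
Solving, P (cos θ + μ_s sin θ) = m g (sin θ − μ_s cos θ), so P = 275×0.2349/1.033 = 62.5 N.

P_min ≈ 62.5 N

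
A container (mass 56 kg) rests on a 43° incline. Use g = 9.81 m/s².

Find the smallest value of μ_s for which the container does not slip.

At the slip threshold m g sin θ = μ_s m g cos θ, so μ_s,min = tan θ.
μ_s,min = tan 43° = 0.933.

μ_s,min ≈ 0.933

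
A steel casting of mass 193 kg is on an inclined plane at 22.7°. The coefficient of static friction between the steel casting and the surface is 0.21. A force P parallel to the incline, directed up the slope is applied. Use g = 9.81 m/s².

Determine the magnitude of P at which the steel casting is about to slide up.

At impending motion up the slope, friction acts down-slope at its limit: f = μ_s N.
P is parallel to the surface, so N = m g cos θ = 1750 N.
Along the incline: P = m g sin θ + μ_s N = 731 + 0.21×1750 = 1100 N.

P ≈ 1100 N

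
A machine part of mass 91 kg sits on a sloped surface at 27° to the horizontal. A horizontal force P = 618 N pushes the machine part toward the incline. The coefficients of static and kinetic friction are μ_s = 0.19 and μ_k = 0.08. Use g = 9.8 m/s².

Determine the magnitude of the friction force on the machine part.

The horizontal push has a component P sin θ into the surface, so N = m g cos θ + P sin θ = 794.6 + 280.6 = 1075 N.
Parallel to the incline: P cos θ − m g sin θ = 550.6 − 404.9 = 145.8 N; the friction needed to balance this is 145.8 N acting down the slope.
The limit of static friction is μ_s N = 204.3 N.
Since 145.8 N is within the 204.3 N limit, the machine part stays put and friction is exactly 146 N.

f ≈ 146 N (down the incline)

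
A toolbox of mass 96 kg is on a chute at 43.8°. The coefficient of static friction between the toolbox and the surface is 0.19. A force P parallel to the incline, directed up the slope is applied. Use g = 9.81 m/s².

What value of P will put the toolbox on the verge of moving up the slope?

P ≈ 781 N

At impending motion up the slope, friction acts down-slope at its limit: f = μ_s N.
P is parallel to the surface, so N = m g cos θ = 680 N.
Along the incline: P = m g sin θ + μ_s N = 652 + 0.19×680 = 781 N.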